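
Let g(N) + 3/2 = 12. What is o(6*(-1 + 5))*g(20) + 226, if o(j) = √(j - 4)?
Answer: 226 + 21*√5 ≈ 272.96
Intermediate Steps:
g(N) = 21/2 (g(N) = -3/2 + 12 = 21/2)
o(j) = √(-4 + j)
o(6*(-1 + 5))*g(20) + 226 = √(-4 + 6*(-1 + 5))*(21/2) + 226 = √(-4 + 6*4)*(21/2) + 226 = √(-4 + 24)*(21/2) + 226 = √20*(21/2) + 226 = (2*√5)*(21/2) + 226 = 21*√5 + 226 = 226 + 21*√5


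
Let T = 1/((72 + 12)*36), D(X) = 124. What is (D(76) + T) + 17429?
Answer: 53080273/3024 ≈ 17553.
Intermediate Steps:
T = 1/3024 (T = 1/(84*36) = 1/3024 ≈ 0.00033069)
(D(76) + T) + 17429 = (124 + 1/3024) + 17429 = 374977/3024 + 17429 = 53080273/3024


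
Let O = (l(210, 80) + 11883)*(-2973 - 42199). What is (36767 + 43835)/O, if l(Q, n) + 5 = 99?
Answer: -40301/270512522 ≈ -0.00014898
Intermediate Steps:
l(Q, n) = 94 (l(Q, n) = -5 + 99 = 94)
O = -541025044 (O = (94 + 11883)*(-2973 - 42199) = 11977*(-45172) = -541025044)
(36767 + 43835)/O = (36767 + 43835)/(-541025044) = 80602*(-1/541025044) = -40301/270512522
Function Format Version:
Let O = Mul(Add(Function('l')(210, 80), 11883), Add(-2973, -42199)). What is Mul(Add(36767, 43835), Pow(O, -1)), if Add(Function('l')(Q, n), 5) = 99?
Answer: Rational(-40301, 270512522) ≈ -0.00014898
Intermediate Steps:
Function('l')(Q, n) = 94 (Function('l')(Q, n) = Add(-5, 99) = 94)
O = -541025044 (O = Mul(Add(94, 11883), Add(-2973, -42199)) = Mul(11977, -45172) = -541025044)
Mul(Add(36767, 43835), Pow(O, -1)) = Mul(Add(36767, 43835), Pow(-541025044, -1)) = Mul(80602, Rational(-1, 541025044)) = Rational(-40301, 270512522)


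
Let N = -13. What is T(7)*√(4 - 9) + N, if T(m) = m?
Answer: -13 + 7*I*√5 ≈ -13.0 + 15.652*I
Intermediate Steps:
T(7)*√(4 - 9) + N = 7*√(4 - 9) - 13 = 7*√(-5) - 13 = 7*(I*√5) - 13 = 7*I*√5 - 13 = -13 + 7*I*√5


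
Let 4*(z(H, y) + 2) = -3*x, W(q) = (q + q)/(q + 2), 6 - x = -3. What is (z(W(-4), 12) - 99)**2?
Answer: 185761/16 ≈ 11610.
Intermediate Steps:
x = 9 (x = 6 - 1*(-3) = 6 + 3 = 9)
W(q) = 2*q/(2 + q) (W(q) = (2*q)/(2 + q) = 2*q/(2 + q))
z(H, y) = -35/4 (z(H, y) = -2 + (-3*9)/4 = -2 + (1/4)*(-27) = -2 - 27/4 = -35/4)
(z(W(-4), 12) - 99)**2 = (-35/4 - 99)**2 = (-431/4)**2 = 185761/16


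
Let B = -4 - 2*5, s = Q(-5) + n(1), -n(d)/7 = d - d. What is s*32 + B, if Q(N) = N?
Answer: -174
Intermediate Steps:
n(d) = 0 (n(d) = -7*(d - d) = -7*0 = 0)
s = -5 (s = -5 + 0 = -5)
B = -14 (B = -4 - 10 = -14)
s*32 + B = -5*32 - 14 = -160 - 14 = -174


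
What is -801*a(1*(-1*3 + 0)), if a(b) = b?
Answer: 2403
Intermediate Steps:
-801*a(1*(-1*3 + 0)) = -801*(-1*3 + 0) = -801*(-3 + 0) = -801*(-3) = 2403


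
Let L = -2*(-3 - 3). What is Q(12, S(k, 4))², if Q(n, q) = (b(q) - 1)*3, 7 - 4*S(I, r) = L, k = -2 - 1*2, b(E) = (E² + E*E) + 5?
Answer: 29241/64 ≈ 456.89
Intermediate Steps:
b(E) = 5 + 2*E² (b(E) = (E² + E²) + 5 = 2*E² + 5 = 5 + 2*E²)
k = -4 (k = -2 - 2 = -4)
L = 12 (L = -2*(-6) = 12)
S(I, r) = -5/4 (S(I, r) = 7/4 - ¼*12 = 7/4 - 3 = -5/4)
Q(n, q) = 12 + 6*q² (Q(n, q) = ((5 + 2*q²) - 1)*3 = (4 + 2*q²)*3 = 12 + 6*q²)
Q(12, S(k, 4))² = (12 + 6*(-5/4)²)² = (12 + 6*(25/16))² = (12 + 75/8)² = (171/8)² = 29241/64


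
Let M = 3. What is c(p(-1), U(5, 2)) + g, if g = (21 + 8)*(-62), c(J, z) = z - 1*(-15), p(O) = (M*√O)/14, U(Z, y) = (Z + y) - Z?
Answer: -1781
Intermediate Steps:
U(Z, y) = y
p(O) = 3*√O/14 (p(O) = (3*√O)/14 = (3*√O)*(1/14) = 3*√O/14)
c(J, z) = 15 + z (c(J, z) = z + 15 = 15 + z)
g = -1798 (g = 29*(-62) = -1798)
c(p(-1), U(5, 2)) + g = (15 + 2) - 1798 = 17 - 1798 = -1781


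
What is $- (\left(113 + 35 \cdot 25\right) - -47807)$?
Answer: $-48795$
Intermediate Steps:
$- (\left(113 + 35 \cdot 25\right) - -47807) = - (\left(113 + 875\right) + 47807) = - (988 + 47807) = \left(-1\right) 48795 = -48795$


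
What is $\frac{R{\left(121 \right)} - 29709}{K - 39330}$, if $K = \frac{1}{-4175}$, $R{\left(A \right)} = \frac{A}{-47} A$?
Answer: $\frac{5890774700}{7717529297} \approx 0.7633$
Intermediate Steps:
$R{\left(A \right)} = - \frac{A^{2}}{47}$ ($R{\left(A \right)} = A \left(- \frac{1}{47}\right) A = - \frac{A}{47} A = - \frac{A^{2}}{47}$)
$K = - \frac{1}{4175} \approx -0.00023952$
$\frac{R{\left(121 \right)} - 29709}{K - 39330} = \frac{- \frac{121^{2}}{47} - 29709}{- \frac{1}{4175} - 39330} = \frac{\left(- \frac{1}{47}\right) 14641 - 29709}{- \frac{164202751}{4175}} = \left(- \frac{14641}{47} - 29709\right) \left(- \frac{4175}{164202751}\right) = \left(- \frac{1410964}{47}\right) \left(- \frac{4175}{164202751}\right) = \frac{5890774700}{7717529297}$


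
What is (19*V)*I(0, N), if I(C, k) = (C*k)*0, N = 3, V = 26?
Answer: 0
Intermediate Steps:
I(C, k) = 0
(19*V)*I(0, N) = (19*26)*0 = 494*0 = 0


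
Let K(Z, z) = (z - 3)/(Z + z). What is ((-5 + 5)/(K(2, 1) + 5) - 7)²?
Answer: 49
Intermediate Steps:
K(Z, z) = (-3 + z)/(Z + z)
((-5 + 5)/(K(2, 1) + 5) - 7)² = ((-5 + 5)/((-3 + 1)/(2 + 1) + 5) - 7)² = (0/(-2/3 + 5) - 7)² = (0/((⅓)*(-2) + 5) - 7)² = (0/(-⅔ + 5) - 7)² = (0/(13/3) - 7)² = (0*(3/13) - 7)² = (0 - 7)² = (-7)² = 49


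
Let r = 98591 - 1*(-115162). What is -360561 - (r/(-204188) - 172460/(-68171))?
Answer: -5018921647569745/13919700148 ≈ -3.6056e+5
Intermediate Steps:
r = 213753 (r = 98591 + 115162 = 213753)
-360561 - (r/(-204188) - 172460/(-68171)) = -360561 - (213753/(-204188) - 172460/(-68171)) = -360561 - (213753*(-1/204188) - 172460*(-1/68171)) = -360561 - (-213753/204188 + 172460/68171) = -360561 - 1*20642506717/13919700148 = -360561 - 20642506717/13919700148 = -5018921647569745/13919700148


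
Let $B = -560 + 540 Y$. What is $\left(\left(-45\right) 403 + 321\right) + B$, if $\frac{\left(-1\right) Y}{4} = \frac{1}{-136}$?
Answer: $- \frac{312088}{17} \approx -18358.0$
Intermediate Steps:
$Y = \frac{1}{34}$ ($Y = - \frac{4}{-136} = \left(-4\right) \left(- \frac{1}{136}\right) = \frac{1}{34} \approx 0.029412$)
$B = - \frac{9250}{17}$ ($B = -560 + 540 \cdot \frac{1}{34} = -560 + \frac{270}{17} = - \frac{9250}{17} \approx -544.12$)
$\left(\left(-45\right) 403 + 321\right) + B = \left(\left(-45\right) 403 + 321\right) - \frac{9250}{17} = \left(-18135 + 321\right) - \frac{9250}{17} = -17814 - \frac{9250}{17} = - \frac{312088}{17}$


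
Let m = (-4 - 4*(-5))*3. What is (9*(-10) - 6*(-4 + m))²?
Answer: 125316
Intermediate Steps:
m = 48 (m = (-4 + 20)*3 = 16*3 = 48)
(9*(-10) - 6*(-4 + m))² = (9*(-10) - 6*(-4 + 48))² = (-90 - 6*44)² = (-90 - 264)² = (-354)² = 125316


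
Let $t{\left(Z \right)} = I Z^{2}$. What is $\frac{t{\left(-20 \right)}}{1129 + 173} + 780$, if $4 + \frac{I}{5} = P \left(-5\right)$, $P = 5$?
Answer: $\frac{478780}{651} \approx 735.45$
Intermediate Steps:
$I = -145$ ($I = -20 + 5 \cdot 5 \left(-5\right) = -20 + 5 \left(-25\right) = -20 - 125 = -145$)
$t{\left(Z \right)} = - 145 Z^{2}$
$\frac{t{\left(-20 \right)}}{1129 + 173} + 780 = \frac{\left(-145\right) \left(-20\right)^{2}}{1129 + 173} + 780 = \frac{\left(-145\right) 400}{1302} + 780 = \left(-58000\right) \frac{1}{1302} + 780 = - \frac{29000}{651} + 780 = \frac{478780}{651}$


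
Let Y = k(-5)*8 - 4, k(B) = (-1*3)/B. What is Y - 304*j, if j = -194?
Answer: 294884/5 ≈ 58977.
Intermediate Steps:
k(B) = -3/B
Y = ⅘ (Y = -3/(-5)*8 - 4 = -3*(-⅕)*8 - 4 = (⅗)*8 - 4 = 24/5 - 4 = ⅘ ≈ 0.80000)
Y - 304*j = ⅘ - 304*(-194) = ⅘ + 58976 = 294884/5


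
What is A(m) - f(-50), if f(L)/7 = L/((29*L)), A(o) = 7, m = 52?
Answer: 196/29 ≈ 6.7586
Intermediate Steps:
f(L) = 7/29 (f(L) = 7*(L/((29*L))) = 7*(L*(1/(29*L))) = 7*(1/29) = 7/29)
A(m) - f(-50) = 7 - 1*7/29 = 7 - 7/29 = 196/29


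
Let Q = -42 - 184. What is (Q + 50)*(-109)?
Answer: 19184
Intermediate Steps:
Q = -226
(Q + 50)*(-109) = (-226 + 50)*(-109) = -176*(-109) = 19184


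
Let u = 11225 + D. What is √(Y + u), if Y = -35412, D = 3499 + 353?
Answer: 7*I*√415 ≈ 142.6*I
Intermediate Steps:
D = 3852
u = 15077 (u = 11225 + 3852 = 15077)
√(Y + u) = √(-35412 + 15077) = √(-20335) = 7*I*√415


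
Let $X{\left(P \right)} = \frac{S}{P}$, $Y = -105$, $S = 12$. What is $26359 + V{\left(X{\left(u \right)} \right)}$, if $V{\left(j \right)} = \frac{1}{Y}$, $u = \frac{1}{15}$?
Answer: $\frac{2767694}{105} \approx 26359.0$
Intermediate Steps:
$u = \frac{1}{15} \approx 0.066667$
$X{\left(P \right)} = \frac{12}{P}$
$V{\left(j \right)} = - \frac{1}{105}$ ($V{\left(j \right)} = \frac{1}{-105} = - \frac{1}{105}$)
$26359 + V{\left(X{\left(u \right)} \right)} = 26359 - \frac{1}{105} = \frac{2767694}{105}$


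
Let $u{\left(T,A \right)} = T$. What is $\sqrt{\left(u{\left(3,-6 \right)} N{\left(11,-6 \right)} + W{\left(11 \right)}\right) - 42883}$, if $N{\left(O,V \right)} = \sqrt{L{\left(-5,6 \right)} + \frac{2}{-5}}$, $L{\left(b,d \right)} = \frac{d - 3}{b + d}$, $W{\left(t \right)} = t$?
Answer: $\frac{\sqrt{-1071800 + 15 \sqrt{65}}}{5} \approx 207.04 i$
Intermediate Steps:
$L{\left(b,d \right)} = \frac{-3 + d}{b + d}$
$N{\left(O,V \right)} = \frac{\sqrt{65}}{5}$ ($N{\left(O,V \right)} = \sqrt{\frac{-3 + 6}{-5 + 6} + \frac{2}{-5}} = \sqrt{1^{-1} \cdot 3 + 2 \left(- \frac{1}{5}\right)} = \sqrt{1 \cdot 3 - \frac{2}{5}} = \sqrt{3 - \frac{2}{5}} = \sqrt{\frac{13}{5}} = \frac{\sqrt{65}}{5}$)
$\sqrt{\left(u{\left(3,-6 \right)} N{\left(11,-6 \right)} + W{\left(11 \right)}\right) - 42883} = \sqrt{\left(3 \frac{\sqrt{65}}{5} + 11\right) - 42883} = \sqrt{\left(\frac{3 \sqrt{65}}{5} + 11\right) - 42883} = \sqrt{\left(11 + \frac{3 \sqrt{65}}{5}\right) - 42883} = \sqrt{-42872 + \frac{3 \sqrt{65}}{5}}$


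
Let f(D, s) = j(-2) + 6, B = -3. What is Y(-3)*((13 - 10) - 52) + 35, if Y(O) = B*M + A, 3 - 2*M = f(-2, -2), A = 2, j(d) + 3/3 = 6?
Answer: -651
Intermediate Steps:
j(d) = 5 (j(d) = -1 + 6 = 5)
f(D, s) = 11 (f(D, s) = 5 + 6 = 11)
M = -4 (M = 3/2 - ½*11 = 3/2 - 11/2 = -4)
Y(O) = 14 (Y(O) = -3*(-4) + 2 = 12 + 2 = 14)
Y(-3)*((13 - 10) - 52) + 35 = 14*((13 - 10) - 52) + 35 = 14*(3 - 52) + 35 = 14*(-49) + 35 = -686 + 35 = -651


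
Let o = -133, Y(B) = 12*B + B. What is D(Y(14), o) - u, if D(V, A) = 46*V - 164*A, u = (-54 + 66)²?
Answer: 30040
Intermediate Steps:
Y(B) = 13*B
u = 144 (u = 12² = 144)
D(V, A) = -164*A + 46*V
D(Y(14), o) - u = (-164*(-133) + 46*(13*14)) - 1*144 = (21812 + 46*182) - 144 = (21812 + 8372) - 144 = 30184 - 144 = 30040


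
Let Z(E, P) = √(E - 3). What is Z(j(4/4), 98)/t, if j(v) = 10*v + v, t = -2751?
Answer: -2*√2/2751 ≈ -0.0010281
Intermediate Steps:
j(v) = 11*v
Z(E, P) = √(-3 + E)
Z(j(4/4), 98)/t = √(-3 + 11*(4/4))/(-2751) = √(-3 + 11*(4*(¼)))*(-1/2751) = √(-3 + 11*1)*(-1/2751) = √(-3 + 11)*(-1/2751) = √8*(-1/2751) = (2*√2)*(-1/2751) = -2*√2/2751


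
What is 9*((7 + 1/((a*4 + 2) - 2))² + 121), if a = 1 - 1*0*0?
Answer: 24993/16 ≈ 1562.1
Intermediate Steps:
a = 1 (a = 1 - 0*0 = 1 - 1*0 = 1 + 0 = 1)
9*((7 + 1/((a*4 + 2) - 2))² + 121) = 9*((7 + 1/((1*4 + 2) - 2))² + 121) = 9*((7 + 1/((4 + 2) - 2))² + 121) = 9*((7 + 1/(6 - 2))² + 121) = 9*((7 + 1/4)² + 121) = 9*((7 + ¼)² + 121) = 9*((29/4)² + 121) = 9*(841/16 + 121) = 9*(2777/16) = 24993/16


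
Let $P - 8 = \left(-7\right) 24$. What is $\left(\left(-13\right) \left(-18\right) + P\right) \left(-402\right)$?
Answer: $-29748$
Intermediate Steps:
$P = -160$ ($P = 8 - 168 = -160$)
$\left(\left(-13\right) \left(-18\right) + P\right) \left(-402\right) = \left(\left(-13\right) \left(-18\right) - 160\right) \left(-402\right) = \left(234 - 160\right) \left(-402\right) = 74 \left(-402\right) = -29748$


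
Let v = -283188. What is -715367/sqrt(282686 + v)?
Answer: 715367*I*sqrt(502)/502 ≈ 31928.0*I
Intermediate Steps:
-715367/sqrt(282686 + v) = -715367/sqrt(282686 - 283188) = -715367*(-I*sqrt(502)/502) = -(-715367)*I*sqrt(502)/502 = 715367*I*sqrt(502)/502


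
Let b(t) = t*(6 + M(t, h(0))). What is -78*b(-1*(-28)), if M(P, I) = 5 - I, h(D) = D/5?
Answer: -24024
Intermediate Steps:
h(D) = D/5 (h(D) = D*(⅕) = D/5)
b(t) = 11*t (b(t) = t*(6 + (5 - 0/5)) = t*(6 + (5 - 1*0)) = t*(6 + (5 + 0)) = t*(6 + 5) = t*11 = 11*t)
-78*b(-1*(-28)) = -858*(-1*(-28)) = -858*28 = -78*308 = -24024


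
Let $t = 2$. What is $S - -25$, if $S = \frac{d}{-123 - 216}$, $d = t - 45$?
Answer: $\frac{8518}{339} \approx 25.127$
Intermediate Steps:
$d = -43$ ($d = 2 - 45 = -43$)
$S = \frac{43}{339}$ ($S = - \frac{43}{-123 - 216} = - \frac{43}{-339} = \left(-43\right) \left(- \frac{1}{339}\right) = \frac{43}{339} \approx 0.12684$)
$S - -25 = \frac{43}{339} - -25 = \frac{43}{339} + 25 = \frac{8518}{339}$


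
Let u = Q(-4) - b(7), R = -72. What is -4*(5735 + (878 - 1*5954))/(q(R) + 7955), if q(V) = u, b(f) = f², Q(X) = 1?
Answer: -2636/7907 ≈ -0.33338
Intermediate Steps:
u = -48 (u = 1 - 1*7² = 1 - 1*49 = 1 - 49 = -48)
q(V) = -48
-4*(5735 + (878 - 1*5954))/(q(R) + 7955) = -4*(5735 + (878 - 1*5954))/(-48 + 7955) = -4*(5735 + (878 - 5954))/7907 = -4*(5735 - 5076)/7907 = -2636/7907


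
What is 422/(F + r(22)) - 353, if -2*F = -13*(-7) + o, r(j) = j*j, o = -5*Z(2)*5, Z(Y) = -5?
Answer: -66153/188 ≈ -351.88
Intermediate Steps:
o = 125 (o = -5*(-5)*5 = 25*5 = 125)
r(j) = j²
F = -108 (F = -(-13*(-7) + 125)/2 = -(91 + 125)/2 = -½*216 = -108)
422/(F + r(22)) - 353 = 422/(-108 + 22²) - 353 = 422/(-108 + 484) - 353 = 422/376 - 353 = (1/376)*422 - 353 = 211/188 - 353 = -66153/188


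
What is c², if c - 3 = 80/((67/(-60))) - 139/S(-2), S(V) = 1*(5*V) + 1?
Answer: 1028998084/363609 ≈ 2830.0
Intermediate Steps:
S(V) = 1 + 5*V (S(V) = 5*V + 1 = 1 + 5*V)
c = -32078/603 (c = 3 + (80/((67/(-60))) - 139/(1 + 5*(-2))) = 3 + (80/((67*(-1/60))) - 139/(1 - 10)) = 3 + (80/(-67/60) - 139/(-9)) = 3 + (80*(-60/67) - 139*(-⅑)) = 3 + (-4800/67 + 139/9) = 3 - 33887/603 = -32078/603 ≈ -53.197)
c² = (-32078/603)² = 1028998084/363609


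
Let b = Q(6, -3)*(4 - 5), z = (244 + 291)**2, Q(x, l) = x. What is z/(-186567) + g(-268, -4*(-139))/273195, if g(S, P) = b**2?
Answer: -8687613607/5663241285 ≈ -1.5340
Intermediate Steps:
z = 286225 (z = 535**2 = 286225)
b = -6 (b = 6*(4 - 5) = 6*(-1) = -6)
g(S, P) = 36 (g(S, P) = (-6)**2 = 36)
z/(-186567) + g(-268, -4*(-139))/273195 = 286225/(-186567) + 36/273195 = 286225*(-1/186567) + 36*(1/273195) = -286225/186567 + 4/30355 = -8687613607/5663241285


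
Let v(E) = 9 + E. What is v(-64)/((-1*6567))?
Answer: 5/597 ≈ 0.0083752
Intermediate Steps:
v(-64)/((-1*6567)) = (9 - 64)/((-1*6567)) = -55/(-6567) = -55*(-1/6567) = 5/597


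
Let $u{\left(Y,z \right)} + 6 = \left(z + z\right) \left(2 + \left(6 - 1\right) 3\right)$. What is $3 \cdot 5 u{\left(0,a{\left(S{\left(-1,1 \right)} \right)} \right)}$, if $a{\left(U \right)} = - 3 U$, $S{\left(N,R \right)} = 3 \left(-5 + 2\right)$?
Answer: $13680$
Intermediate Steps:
$S{\left(N,R \right)} = -9$ ($S{\left(N,R \right)} = 3 \left(-3\right) = -9$)
$u{\left(Y,z \right)} = -6 + 34 z$ ($u{\left(Y,z \right)} = -6 + \left(z + z\right) \left(2 + \left(6 - 1\right) 3\right) = -6 + 2 z \left(2 + 5 \cdot 3\right) = -6 + 2 z \left(2 + 15\right) = -6 + 2 z 17 = -6 + 34 z$)
$3 \cdot 5 u{\left(0,a{\left(S{\left(-1,1 \right)} \right)} \right)} = 3 \cdot 5 \left(-6 + 34 \left(\left(-3\right) \left(-9\right)\right)\right) = 15 \left(-6 + 34 \cdot 27\right) = 15 \left(-6 + 918\right) = 15 \cdot 912 = 13680$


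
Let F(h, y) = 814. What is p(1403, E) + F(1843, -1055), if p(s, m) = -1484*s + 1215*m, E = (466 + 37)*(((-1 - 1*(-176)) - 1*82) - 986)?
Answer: -547833723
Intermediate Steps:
E = -449179 (E = 503*(((-1 + 176) - 82) - 986) = 503*((175 - 82) - 986) = 503*(93 - 986) = 503*(-893) = -449179)
p(1403, E) + F(1843, -1055) = (-1484*1403 + 1215*(-449179)) + 814 = (-2082052 - 545752485) + 814 = -547834537 + 814 = -547833723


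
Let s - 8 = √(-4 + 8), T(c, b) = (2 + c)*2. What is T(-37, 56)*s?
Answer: -700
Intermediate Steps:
T(c, b) = 4 + 2*c
s = 10 (s = 8 + √(-4 + 8) = 8 + √4 = 8 + 2 = 10)
T(-37, 56)*s = (4 + 2*(-37))*10 = (4 - 74)*10 = -70*10 = -700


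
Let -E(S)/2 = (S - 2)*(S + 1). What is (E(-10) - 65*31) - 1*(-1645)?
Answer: -586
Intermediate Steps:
E(S) = -2*(1 + S)*(-2 + S) (E(S) = -2*(S - 2)*(S + 1) = -2*(-2 + S)*(1 + S) = -2*(1 + S)*(-2 + S))
(E(-10) - 65*31) - 1*(-1645) = ((4 - 2*(-10)² + 2*(-10)) - 65*31) - 1*(-1645) = ((4 - 2*100 - 20) - 2015) + 1645 = ((4 - 200 - 20) - 2015) + 1645 = (-216 - 2015) + 1645 = -2231 + 1645 = -586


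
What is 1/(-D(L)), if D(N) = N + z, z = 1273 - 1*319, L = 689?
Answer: -1/1643 ≈ -0.00060864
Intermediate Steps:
z = 954 (z = 1273 - 319 = 954)
D(N) = 954 + N (D(N) = N + 954 = 954 + N)
1/(-D(L)) = 1/(-(954 + 689)) = 1/(-1*1643) = 1/(-1643) = -1/1643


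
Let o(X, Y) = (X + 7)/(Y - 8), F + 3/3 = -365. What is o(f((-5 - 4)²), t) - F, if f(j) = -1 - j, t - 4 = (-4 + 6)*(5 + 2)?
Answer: 717/2 ≈ 358.50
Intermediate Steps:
F = -366 (F = -1 - 365 = -366)
t = 18 (t = 4 + (-4 + 6)*(5 + 2) = 4 + 2*7 = 4 + 14 = 18)
o(X, Y) = (7 + X)/(-8 + Y)
o(f((-5 - 4)²), t) - F = (7 + (-1 - (-5 - 4)²))/(-8 + 18) - 1*(-366) = (7 + (-1 - 1*(-9)²))/10 + 366 = (7 + (-1 - 1*81))/10 + 366 = (7 + (-1 - 81))/10 + 366 = (7 - 82)/10 + 366 = (⅒)*(-75) + 366 = -15/2 + 366 = 717/2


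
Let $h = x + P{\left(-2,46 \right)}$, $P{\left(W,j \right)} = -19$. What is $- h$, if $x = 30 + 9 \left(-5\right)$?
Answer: $34$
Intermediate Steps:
$x = -15$ ($x = 30 - 45 = -15$)
$h = -34$ ($h = -15 - 19 = -34$)
$- h = \left(-1\right) \left(-34\right) = 34$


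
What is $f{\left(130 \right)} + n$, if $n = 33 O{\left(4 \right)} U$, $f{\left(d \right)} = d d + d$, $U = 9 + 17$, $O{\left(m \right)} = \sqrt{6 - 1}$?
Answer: $17030 + 858 \sqrt{5} \approx 18949.0$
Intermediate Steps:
$O{\left(m \right)} = \sqrt{5}$
$U = 26$
$f{\left(d \right)} = d + d^{2}$ ($f{\left(d \right)} = d^{2} + d = d + d^{2}$)
$n = 858 \sqrt{5}$ ($n = 33 \sqrt{5} \cdot 26 = 858 \sqrt{5} \approx 1918.5$)
$f{\left(130 \right)} + n = 130 \left(1 + 130\right) + 858 \sqrt{5} = 130 \cdot 131 + 858 \sqrt{5} = 17030 + 858 \sqrt{5}$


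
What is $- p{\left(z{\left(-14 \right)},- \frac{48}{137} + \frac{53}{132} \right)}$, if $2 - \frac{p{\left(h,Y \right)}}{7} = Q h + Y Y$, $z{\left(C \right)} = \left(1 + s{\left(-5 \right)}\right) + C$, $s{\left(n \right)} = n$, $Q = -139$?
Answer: $\frac{5723049469375}{327031056} \approx 17500.0$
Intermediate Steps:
$z{\left(C \right)} = -4 + C$ ($z{\left(C \right)} = \left(1 - 5\right) + C = -4 + C$)
$p{\left(h,Y \right)} = 14 - 7 Y^{2} + 973 h$ ($p{\left(h,Y \right)} = 14 - 7 \left(- 139 h + Y Y\right) = 14 - 7 \left(- 139 h + Y^{2}\right) = 14 - 7 \left(Y^{2} - 139 h\right) = 14 - \left(- 973 h + 7 Y^{2}\right) = 14 - 7 Y^{2} + 973 h$)
$- p{\left(z{\left(-14 \right)},- \frac{48}{137} + \frac{53}{132} \right)} = - (14 - 7 \left(- \frac{48}{137} + \frac{53}{132}\right)^{2} + 973 \left(-4 - 14\right)) = - (14 - 7 \left(\left(-48\right) \frac{1}{137} + 53 \cdot \frac{1}{132}\right)^{2} + 973 \left(-18\right)) = - (14 - 7 \left(- \frac{48}{137} + \frac{53}{132}\right)^{2} - 17514) = - (14 - 7 \left(\frac{925}{18084}\right)^{2} - 17514) = - (14 - \frac{5989375}{327031056} - 17514) = \left(-1\right) \left(- \frac{5723049469375}{327031056}\right) = \frac{5723049469375}{327031056}$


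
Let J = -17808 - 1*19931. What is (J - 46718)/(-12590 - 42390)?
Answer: 84457/54980 ≈ 1.5361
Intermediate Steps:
J = -37739 (J = -17808 - 19931 = -37739)
(J - 46718)/(-12590 - 42390) = (-37739 - 46718)/(-12590 - 42390) = -84457/(-54980) = -84457*(-1/54980) = 84457/54980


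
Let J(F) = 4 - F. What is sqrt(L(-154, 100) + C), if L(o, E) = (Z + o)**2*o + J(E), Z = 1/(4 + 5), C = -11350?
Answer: 4*I*sqrt(18520861)/9 ≈ 1912.7*I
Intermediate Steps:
Z = 1/9 ≈ 0.11111
L(o, E) = 4 - E + o*(1/9 + o)**2 (L(o, E) = (1/9 + o)**2*o + (4 - E) = o*(1/9 + o)**2 + (4 - E) = 4 - E + o*(1/9 + o)**2)
sqrt(L(-154, 100) + C) = sqrt((4 - 1*100 + (1/81)*(-154)*(1 + 9*(-154))**2) - 11350) = sqrt((4 - 100 + (1/81)*(-154)*(1 - 1386)**2) - 11350) = sqrt((4 - 100 + (1/81)*(-154)*(-1385)**2) - 11350) = sqrt((4 - 100 + (1/81)*(-154)*1918225) - 11350) = sqrt((4 - 100 - 295406650/81) - 11350) = sqrt(-295414426/81 - 11350) = sqrt(-296333776/81) = 4*I*sqrt(18520861)/9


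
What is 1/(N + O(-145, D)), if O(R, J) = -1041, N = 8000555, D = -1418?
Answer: 1/7999514 ≈ 1.2501e-7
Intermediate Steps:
1/(N + O(-145, D)) = 1/(8000555 - 1041) = 1/7999514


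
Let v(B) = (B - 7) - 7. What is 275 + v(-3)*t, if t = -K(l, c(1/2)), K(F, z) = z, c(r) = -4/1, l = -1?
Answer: 207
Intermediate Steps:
c(r) = -4 (c(r) = -4*1 = -4)
v(B) = -14 + B (v(B) = (-7 + B) - 7 = -14 + B)
t = 4 (t = -1*(-4) = 4)
275 + v(-3)*t = 275 + (-14 - 3)*4 = 275 - 17*4 = 275 - 68 = 207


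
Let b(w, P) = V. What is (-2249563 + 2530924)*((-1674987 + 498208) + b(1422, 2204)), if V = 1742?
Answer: -330609585357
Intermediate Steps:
b(w, P) = 1742
(-2249563 + 2530924)*((-1674987 + 498208) + b(1422, 2204)) = (-2249563 + 2530924)*((-1674987 + 498208) + 1742) = 281361*(-1176779 + 1742) = 281361*(-1175037) = -330609585357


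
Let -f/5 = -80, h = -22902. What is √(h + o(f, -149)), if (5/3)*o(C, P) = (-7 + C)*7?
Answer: I*√531285/5 ≈ 145.78*I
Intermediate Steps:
f = 400 (f = -5*(-80) = 400)
o(C, P) = -147/5 + 21*C/5 (o(C, P) = 3*((-7 + C)*7)/5 = 3*(-49 + 7*C)/5 = -147/5 + 21*C/5)
√(h + o(f, -149)) = √(-22902 + (-147/5 + (21/5)*400)) = √(-22902 + (-147/5 + 1680)) = √(-22902 + 8253/5) = √(-106257/5) = I*√531285/5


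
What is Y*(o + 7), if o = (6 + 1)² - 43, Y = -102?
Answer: -1326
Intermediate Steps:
o = 6 (o = 7² - 43 = 49 - 43 = 6)
Y*(o + 7) = -102*(6 + 7) = -102*13 = -1326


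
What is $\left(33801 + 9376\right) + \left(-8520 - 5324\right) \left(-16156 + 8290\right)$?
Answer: $108940081$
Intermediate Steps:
$\left(33801 + 9376\right) + \left(-8520 - 5324\right) \left(-16156 + 8290\right) = 43177 - -108896904 = 43177 + 108896904 = 108940081$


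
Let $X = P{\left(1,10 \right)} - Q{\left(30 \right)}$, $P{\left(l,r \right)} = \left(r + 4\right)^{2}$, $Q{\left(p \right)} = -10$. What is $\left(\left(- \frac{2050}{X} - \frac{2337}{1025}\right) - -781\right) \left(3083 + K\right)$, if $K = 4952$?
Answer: $\frac{3181183453}{515} \approx 6.1771 \cdot 10^{6}$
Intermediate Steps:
$P{\left(l,r \right)} = \left(4 + r\right)^{2}$
$X = 206$ ($X = \left(4 + 10\right)^{2} - -10 = 14^{2} + 10 = 196 + 10 = 206$)
$\left(\left(- \frac{2050}{X} - \frac{2337}{1025}\right) - -781\right) \left(3083 + K\right) = \left(\left(- \frac{2050}{206} - \frac{2337}{1025}\right) - -781\right) \left(3083 + 4952\right) = \left(\left(\left(-2050\right) \frac{1}{206} - \frac{57}{25}\right) + \left(-1381 + 2162\right)\right) 8035 = \left(\left(- \frac{1025}{103} - \frac{57}{25}\right) + 781\right) 8035 = \left(- \frac{31496}{2575} + 781\right) 8035 = \frac{1979579}{2575} \cdot 8035 = \frac{3181183453}{515}$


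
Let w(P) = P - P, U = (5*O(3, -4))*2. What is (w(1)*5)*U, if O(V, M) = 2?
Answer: 0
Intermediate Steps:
U = 20 (U = (5*2)*2 = 10*2 = 20)
w(P) = 0
(w(1)*5)*U = (0*5)*20 = 0*20 = 0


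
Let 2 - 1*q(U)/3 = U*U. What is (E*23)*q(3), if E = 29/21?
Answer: -667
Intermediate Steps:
E = 29/21 (E = 29*(1/21) = 29/21 ≈ 1.3810)
q(U) = 6 - 3*U² (q(U) = 6 - 3*U*U = 6 - 3*U²)
(E*23)*q(3) = ((29/21)*23)*(6 - 3*3²) = 667*(6 - 3*9)/21 = 667*(6 - 27)/21 = (667/21)*(-21) = -667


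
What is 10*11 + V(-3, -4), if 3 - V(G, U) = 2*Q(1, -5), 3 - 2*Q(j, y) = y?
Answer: 105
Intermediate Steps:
Q(j, y) = 3/2 - y/2
V(G, U) = -5 (V(G, U) = 3 - 2*(3/2 - ½*(-5)) = 3 - 2*(3/2 + 5/2) = 3 - 2*4 = 3 - 1*8 = 3 - 8 = -5)
10*11 + V(-3, -4) = 10*11 - 5 = 110 - 5 = 105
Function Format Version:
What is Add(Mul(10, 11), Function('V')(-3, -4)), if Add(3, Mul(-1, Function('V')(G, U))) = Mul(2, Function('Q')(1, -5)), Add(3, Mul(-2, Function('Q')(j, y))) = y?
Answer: 105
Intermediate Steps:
Function('Q')(j, y) = Add(Rational(3, 2), Mul(Rational(-1, 2), y))
Function('V')(G, U) = -5 (Function('V')(G, U) = Add(3, Mul(-1, Mul(2, Add(Rational(3, 2), Mul(Rational(-1, 2), -5))))) = Add(3, Mul(-1, Mul(2, Add(Rational(3, 2), Rational(5, 2))))) = Add(3, Mul(-1, Mul(2, 4))) = Add(3, Mul(-1, 8)) = Add(3, -8) = -5)
Add(Mul(10, 11), Function('V')(-3, -4)) = Add(Mul(10, 11), -5) = Add(110, -5) = 105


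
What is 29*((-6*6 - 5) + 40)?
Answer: -29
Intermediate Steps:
29*((-6*6 - 5) + 40) = 29*((-36 - 5) + 40) = 29*(-41 + 40) = 29*(-1) = -29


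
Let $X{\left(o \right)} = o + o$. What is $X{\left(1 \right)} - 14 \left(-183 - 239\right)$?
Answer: $5910$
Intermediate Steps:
$X{\left(o \right)} = 2 o$
$X{\left(1 \right)} - 14 \left(-183 - 239\right) = 2 \cdot 1 - 14 \left(-183 - 239\right) = 2 - -5908 = 2 + 5908 = 5910$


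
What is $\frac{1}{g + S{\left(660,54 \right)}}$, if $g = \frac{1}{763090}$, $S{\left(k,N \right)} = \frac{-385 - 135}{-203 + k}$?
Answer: $- \frac{348732130}{396806343} \approx -0.87885$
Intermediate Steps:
$S{\left(k,N \right)} = - \frac{520}{-203 + k}$
$g = \frac{1}{763090} \approx 1.3105 \cdot 10^{-6}$
$\frac{1}{g + S{\left(660,54 \right)}} = \frac{1}{\frac{1}{763090} - \frac{520}{-203 + 660}} = \frac{1}{\frac{1}{763090} - \frac{520}{457}} = \frac{1}{- \frac{396806343}{348732130}} = - \frac{348732130}{396806343}$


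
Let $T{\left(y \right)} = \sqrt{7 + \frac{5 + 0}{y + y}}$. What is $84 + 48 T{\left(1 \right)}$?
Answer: $84 + 24 \sqrt{38} \approx 231.95$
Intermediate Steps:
$T{\left(y \right)} = \sqrt{7 + \frac{5}{2 y}}$
$84 + 48 T{\left(1 \right)} = 84 + 48 \frac{\sqrt{28 + \frac{10}{1}}}{2} = 84 + 48 \frac{\sqrt{28 + 10 \cdot 1}}{2} = 84 + 48 \frac{\sqrt{28 + 10}}{2} = 84 + 48 \frac{\sqrt{38}}{2} = 84 + 24 \sqrt{38}$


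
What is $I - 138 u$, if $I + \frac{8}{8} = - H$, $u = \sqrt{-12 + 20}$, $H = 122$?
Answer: $-123 - 276 \sqrt{2} \approx -513.32$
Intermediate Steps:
$u = 2 \sqrt{2}$ ($u = \sqrt{8} = 2 \sqrt{2} \approx 2.8284$)
$I = -123$ ($I = -1 - 122 = -123$)
$I - 138 u = -123 - 138 \cdot 2 \sqrt{2} = -123 - 276 \sqrt{2}$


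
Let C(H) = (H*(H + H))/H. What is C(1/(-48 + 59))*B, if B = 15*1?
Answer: 30/11 ≈ 2.7273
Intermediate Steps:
C(H) = 2*H (C(H) = (H*(2*H))/H = (2*H**2)/H = 2*H)
B = 15
C(1/(-48 + 59))*B = (2/(-48 + 59))*15 = (2/11)*15 = 30/11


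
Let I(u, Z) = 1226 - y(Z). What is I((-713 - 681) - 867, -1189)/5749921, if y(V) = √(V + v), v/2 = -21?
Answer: 1226/5749921 - I*√1231/5749921 ≈ 0.00021322 - 6.1019e-6*I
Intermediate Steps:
v = -42 (v = 2*(-21) = -42)
y(V) = √(-42 + V) (y(V) = √(V - 42) = √(-42 + V))
I(u, Z) = 1226 - √(-42 + Z)
I((-713 - 681) - 867, -1189)/5749921 = (1226 - √(-42 - 1189))/5749921 = (1226 - √(-1231))*(1/5749921) = (1226 - I*√1231)*(1/5749921) = 1226/5749921 - I*√1231/5749921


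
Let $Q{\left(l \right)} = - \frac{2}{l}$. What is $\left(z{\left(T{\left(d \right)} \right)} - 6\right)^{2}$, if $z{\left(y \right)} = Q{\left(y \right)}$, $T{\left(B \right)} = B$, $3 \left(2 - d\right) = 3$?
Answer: $64$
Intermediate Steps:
$d = 1$ ($d = 2 - 1 = 1$)
$z{\left(y \right)} = - \frac{2}{y}$
$\left(z{\left(T{\left(d \right)} \right)} - 6\right)^{2} = \left(- \frac{2}{1} - 6\right)^{2} = \left(\left(-2\right) 1 - 6\right)^{2} = \left(-2 - 6\right)^{2} = \left(-8\right)^{2} = 64$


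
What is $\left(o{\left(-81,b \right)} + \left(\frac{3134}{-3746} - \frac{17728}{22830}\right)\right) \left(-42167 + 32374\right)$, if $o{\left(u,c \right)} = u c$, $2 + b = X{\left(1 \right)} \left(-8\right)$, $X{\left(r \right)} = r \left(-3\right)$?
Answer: $\frac{373447978389731}{21380295} \approx 1.7467 \cdot 10^{7}$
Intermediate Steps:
$X{\left(r \right)} = - 3 r$
$b = 22$ ($b = -2 + \left(-3\right) 1 \left(-8\right) = -2 - -24 = -2 + 24 = 22$)
$o{\left(u,c \right)} = c u$
$\left(o{\left(-81,b \right)} + \left(\frac{3134}{-3746} - \frac{17728}{22830}\right)\right) \left(-42167 + 32374\right) = \left(22 \left(-81\right) + \left(\frac{3134}{-3746} - \frac{17728}{22830}\right)\right) \left(-42167 + 32374\right) = \left(-1782 + \left(3134 \left(- \frac{1}{3746}\right) - \frac{8864}{11415}\right)\right) \left(-9793\right) = \left(-1782 - \frac{34489577}{21380295}\right) \left(-9793\right) = \left(- \frac{38134175267}{21380295}\right) \left(-9793\right) = \frac{373447978389731}{21380295}$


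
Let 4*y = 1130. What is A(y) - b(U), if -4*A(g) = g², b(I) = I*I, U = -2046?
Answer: -67297081/16 ≈ -4.2061e+6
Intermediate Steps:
b(I) = I²
y = 565/2 (y = (¼)*1130 = 565/2 ≈ 282.50)
A(g) = -g²/4
A(y) - b(U) = -(565/2)²/4 - 1*(-2046)² = -¼*319225/4 - 1*4186116 = -319225/16 - 4186116 = -67297081/16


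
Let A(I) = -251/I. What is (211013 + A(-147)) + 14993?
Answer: 33223133/147 ≈ 2.2601e+5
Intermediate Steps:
(211013 + A(-147)) + 14993 = (211013 - 251/(-147)) + 14993 = (211013 - 251*(-1/147)) + 14993 = (211013 + 251/147) + 14993 = 31019162/147 + 14993 = 33223133/147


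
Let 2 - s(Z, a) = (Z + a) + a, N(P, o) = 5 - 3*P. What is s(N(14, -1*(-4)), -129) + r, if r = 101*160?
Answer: 16457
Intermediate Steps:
s(Z, a) = 2 - Z - 2*a (s(Z, a) = 2 - ((Z + a) + a) = 2 - (Z + 2*a) = 2 + (-Z - 2*a) = 2 - Z - 2*a)
r = 16160
s(N(14, -1*(-4)), -129) + r = (2 - (5 - 3*14) - 2*(-129)) + 16160 = (2 - (5 - 42) + 258) + 16160 = (2 - 1*(-37) + 258) + 16160 = (2 + 37 + 258) + 16160 = 297 + 16160 = 16457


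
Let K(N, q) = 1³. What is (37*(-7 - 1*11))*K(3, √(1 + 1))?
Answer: -666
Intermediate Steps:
K(N, q) = 1
(37*(-7 - 1*11))*K(3, √(1 + 1)) = (37*(-7 - 1*11))*1 = (37*(-7 - 11))*1 = (37*(-18))*1 = -666*1 = -666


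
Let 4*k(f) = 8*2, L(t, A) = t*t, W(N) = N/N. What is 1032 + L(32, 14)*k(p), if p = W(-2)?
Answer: 5128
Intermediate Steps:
W(N) = 1
L(t, A) = t²
p = 1
k(f) = 4 (k(f) = (8*2)/4 = (¼)*16 = 4)
1032 + L(32, 14)*k(p) = 1032 + 32²*4 = 1032 + 1024*4 = 1032 + 4096 = 5128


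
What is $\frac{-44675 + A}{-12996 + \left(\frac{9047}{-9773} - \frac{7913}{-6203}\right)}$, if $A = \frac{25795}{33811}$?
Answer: $\frac{45784117201464485}{13318512042403038} \approx 3.4376$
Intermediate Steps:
$A = \frac{25795}{33811}$ ($A = 25795 \cdot \frac{1}{33811} = \frac{25795}{33811} \approx 0.76292$)
$\frac{-44675 + A}{-12996 + \left(\frac{9047}{-9773} - \frac{7913}{-6203}\right)} = \frac{-44675 + \frac{25795}{33811}}{-12996 + \left(\frac{9047}{-9773} - \frac{7913}{-6203}\right)} = - \frac{1510480630}{33811 \left(-12996 + \left(9047 \left(- \frac{1}{9773}\right) - - \frac{7913}{6203}\right)\right)} = - \frac{1510480630}{33811 \left(-12996 + \left(- \frac{9047}{9773} + \frac{7913}{6203}\right)\right)} = - \frac{1510480630}{33811 \left(-12996 + \frac{21215208}{60621919}\right)} = - \frac{1510480630}{33811 \left(- \frac{787821244116}{60621919}\right)} = \left(- \frac{1510480630}{33811}\right) \left(- \frac{60621919}{787821244116}\right) = \frac{45784117201464485}{13318512042403038}$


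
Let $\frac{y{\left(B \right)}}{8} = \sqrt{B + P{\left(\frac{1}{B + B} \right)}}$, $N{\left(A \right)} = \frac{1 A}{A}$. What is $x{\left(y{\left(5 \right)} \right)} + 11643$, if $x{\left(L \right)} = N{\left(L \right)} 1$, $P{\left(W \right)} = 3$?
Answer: $11644$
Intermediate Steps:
$N{\left(A \right)} = 1$ ($N{\left(A \right)} = \frac{A}{A} = 1$)
$y{\left(B \right)} = 8 \sqrt{3 + B}$ ($y{\left(B \right)} = 8 \sqrt{B + 3} = 8 \sqrt{3 + B}$)
$x{\left(L \right)} = 1$ ($x{\left(L \right)} = 1 \cdot 1 = 1$)
$x{\left(y{\left(5 \right)} \right)} + 11643 = 1 + 11643 = 11644$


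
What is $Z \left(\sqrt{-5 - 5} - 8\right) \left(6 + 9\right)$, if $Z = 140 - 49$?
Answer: $-10920 + 1365 i \sqrt{10} \approx -10920.0 + 4316.5 i$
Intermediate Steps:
$Z = 91$
$Z \left(\sqrt{-5 - 5} - 8\right) \left(6 + 9\right) = 91 \left(\sqrt{-5 - 5} - 8\right) \left(6 + 9\right) = 91 \left(\sqrt{-10} - 8\right) 15 = 91 \left(i \sqrt{10} - 8\right) 15 = 91 \left(-8 + i \sqrt{10}\right) 15 = 91 \left(-120 + 15 i \sqrt{10}\right) = -10920 + 1365 i \sqrt{10}$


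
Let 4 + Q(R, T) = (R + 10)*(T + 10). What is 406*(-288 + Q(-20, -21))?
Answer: -73892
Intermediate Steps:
Q(R, T) = -4 + (10 + R)*(10 + T) (Q(R, T) = -4 + (R + 10)*(T + 10) = -4 + (10 + R)*(10 + T))
406*(-288 + Q(-20, -21)) = 406*(-288 + (96 + 10*(-20) + 10*(-21) - 20*(-21))) = 406*(-288 + (96 - 200 - 210 + 420)) = 406*(-288 + 106) = 406*(-182) = -73892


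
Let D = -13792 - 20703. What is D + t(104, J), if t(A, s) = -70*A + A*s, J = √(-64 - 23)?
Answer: -41775 + 104*I*√87 ≈ -41775.0 + 970.05*I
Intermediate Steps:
J = I*√87 (J = √(-87) = I*√87 ≈ 9.3274*I)
D = -34495
D + t(104, J) = -34495 + 104*(-70 + I*√87) = -34495 + (-7280 + 104*I*√87) = -41775 + 104*I*√87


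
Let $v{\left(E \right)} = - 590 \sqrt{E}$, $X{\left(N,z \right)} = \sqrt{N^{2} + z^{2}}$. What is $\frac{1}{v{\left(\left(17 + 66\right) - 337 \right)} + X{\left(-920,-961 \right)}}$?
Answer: $\frac{1}{\sqrt{1769921} - 590 i \sqrt{254}} \approx 1.4751 \cdot 10^{-5} + 0.00010426 i$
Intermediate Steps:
$\frac{1}{v{\left(\left(17 + 66\right) - 337 \right)} + X{\left(-920,-961 \right)}} = \frac{1}{- 590 \sqrt{\left(17 + 66\right) - 337} + \sqrt{\left(-920\right)^{2} + \left(-961\right)^{2}}} = \frac{1}{- 590 \sqrt{83 - 337} + \sqrt{846400 + 923521}} = \frac{1}{- 590 \sqrt{-254} + \sqrt{1769921}} = \frac{1}{- 590 i \sqrt{254} + \sqrt{1769921}} = \frac{1}{\sqrt{1769921} - 590 i \sqrt{254}}$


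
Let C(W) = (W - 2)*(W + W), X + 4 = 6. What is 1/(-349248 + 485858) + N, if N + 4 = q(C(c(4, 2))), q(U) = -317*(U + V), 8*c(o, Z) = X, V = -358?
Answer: 62162672879/546440 ≈ 1.1376e+5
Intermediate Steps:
X = 2 (X = -4 + 6 = 2)
c(o, Z) = 1/4 (c(o, Z) = (1/8)*2 = 1/4)
C(W) = 2*W*(-2 + W) (C(W) = (-2 + W)*(2*W) = 2*W*(-2 + W))
q(U) = 113486 - 317*U (q(U) = -317*(U - 358) = -317*(-358 + U) = 113486 - 317*U)
N = 910075/8 (N = -4 + (113486 - 634*(-2 + 1/4)/4) = -4 + (113486 - 634*(-7)/(4*4)) = -4 + (113486 - 317*(-7/8)) = -4 + (113486 + 2219/8) = -4 + 910107/8 = 910075/8 ≈ 1.1376e+5)
1/(-349248 + 485858) + N = 1/(-349248 + 485858) + 910075/8 = 1/136610 + 910075/8 = 62162672879/546440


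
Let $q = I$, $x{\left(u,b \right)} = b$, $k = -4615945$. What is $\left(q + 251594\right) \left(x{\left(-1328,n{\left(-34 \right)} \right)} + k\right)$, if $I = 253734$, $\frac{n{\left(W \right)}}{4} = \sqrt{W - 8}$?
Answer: $-2332566254960 + 2021312 i \sqrt{42} \approx -2.3326 \cdot 10^{12} + 1.31 \cdot 10^{7} i$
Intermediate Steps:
$n{\left(W \right)} = 4 \sqrt{-8 + W}$ ($n{\left(W \right)} = 4 \sqrt{W - 8} = 4 \sqrt{-8 + W}$)
$q = 253734$
$\left(q + 251594\right) \left(x{\left(-1328,n{\left(-34 \right)} \right)} + k\right) = \left(253734 + 251594\right) \left(4 \sqrt{-8 - 34} - 4615945\right) = 505328 \left(4 \sqrt{-42} - 4615945\right) = 505328 \left(4 i \sqrt{42} - 4615945\right) = 505328 \left(-4615945 + 4 i \sqrt{42}\right) = -2332566254960 + 2021312 i \sqrt{42}$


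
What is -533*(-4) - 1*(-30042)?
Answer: 32174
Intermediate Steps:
-533*(-4) - 1*(-30042) = 2132 + 30042 = 32174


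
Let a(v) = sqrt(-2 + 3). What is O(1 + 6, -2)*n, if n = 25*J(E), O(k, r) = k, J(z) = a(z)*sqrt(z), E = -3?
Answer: 175*I*sqrt(3) ≈ 303.11*I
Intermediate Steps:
a(v) = 1 (a(v) = sqrt(1) = 1)
J(z) = sqrt(z) (J(z) = 1*sqrt(z) = sqrt(z))
n = 25*I*sqrt(3) (n = 25*sqrt(-3) = 25*(I*sqrt(3)) = 25*I*sqrt(3) ≈ 43.301*I)
O(1 + 6, -2)*n = (1 + 6)*(25*I*sqrt(3)) = 7*(25*I*sqrt(3)) = 175*I*sqrt(3)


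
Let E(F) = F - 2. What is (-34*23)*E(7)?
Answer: -3910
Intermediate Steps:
E(F) = -2 + F
(-34*23)*E(7) = (-34*23)*(-2 + 7) = -782*5 = -3910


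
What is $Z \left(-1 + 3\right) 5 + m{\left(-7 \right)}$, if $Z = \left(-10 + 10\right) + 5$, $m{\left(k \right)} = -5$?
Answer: $45$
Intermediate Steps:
$Z = 5$ ($Z = 0 + 5 = 5$)
$Z \left(-1 + 3\right) 5 + m{\left(-7 \right)} = 5 \left(-1 + 3\right) 5 - 5 = 5 \cdot 2 \cdot 5 - 5 = 5 \cdot 10 - 5 = 50 - 5 = 45$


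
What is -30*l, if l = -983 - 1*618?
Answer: 48030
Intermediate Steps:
l = -1601 (l = -983 - 618 = -1601)
-30*l = -30*(-1601) = 48030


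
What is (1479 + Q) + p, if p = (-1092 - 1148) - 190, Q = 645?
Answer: -306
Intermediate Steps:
p = -2430 (p = -2240 - 190 = -2430)
(1479 + Q) + p = (1479 + 645) - 2430 = 2124 - 2430 = -306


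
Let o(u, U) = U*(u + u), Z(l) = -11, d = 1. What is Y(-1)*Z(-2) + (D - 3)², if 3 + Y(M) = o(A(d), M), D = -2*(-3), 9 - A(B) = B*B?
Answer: 218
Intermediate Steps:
A(B) = 9 - B² (A(B) = 9 - B*B = 9 - B²)
o(u, U) = 2*U*u (o(u, U) = U*(2*u) = 2*U*u)
D = 6
Y(M) = -3 + 16*M (Y(M) = -3 + 2*M*(9 - 1*1²) = -3 + 2*M*(9 - 1*1) = -3 + 2*M*(9 - 1) = -3 + 2*M*8 = -3 + 16*M)
Y(-1)*Z(-2) + (D - 3)² = (-3 + 16*(-1))*(-11) + (6 - 3)² = (-3 - 16)*(-11) + 3² = -19*(-11) + 9 = 209 + 9 = 218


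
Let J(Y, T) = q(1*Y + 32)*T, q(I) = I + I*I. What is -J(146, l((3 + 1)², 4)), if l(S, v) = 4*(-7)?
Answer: 892136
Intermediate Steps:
q(I) = I + I²
l(S, v) = -28
J(Y, T) = T*(32 + Y)*(33 + Y) (J(Y, T) = ((1*Y + 32)*(1 + (1*Y + 32)))*T = ((Y + 32)*(1 + (Y + 32)))*T = ((32 + Y)*(1 + (32 + Y)))*T = ((32 + Y)*(33 + Y))*T = T*(32 + Y)*(33 + Y))
-J(146, l((3 + 1)², 4)) = -(-28)*(32 + 146)*(33 + 146) = -(-28)*178*179 = -1*(-892136) = 892136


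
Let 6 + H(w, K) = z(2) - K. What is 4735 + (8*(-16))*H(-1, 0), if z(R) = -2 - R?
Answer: 6015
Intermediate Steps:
H(w, K) = -10 - K (H(w, K) = -6 + ((-2 - 1*2) - K) = -6 + ((-2 - 2) - K) = -6 + (-4 - K) = -10 - K)
4735 + (8*(-16))*H(-1, 0) = 4735 + (8*(-16))*(-10 - 1*0) = 4735 - 128*(-10 + 0) = 4735 - 128*(-10) = 4735 + 1280 = 6015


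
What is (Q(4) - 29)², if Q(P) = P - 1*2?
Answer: 729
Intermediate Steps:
Q(P) = -2 + P (Q(P) = P - 2 = -2 + P)
(Q(4) - 29)² = ((-2 + 4) - 29)² = (2 - 29)² = (-27)² = 729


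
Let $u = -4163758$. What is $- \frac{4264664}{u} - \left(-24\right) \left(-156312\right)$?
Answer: $- \frac{7810141953620}{2081879} \approx -3.7515 \cdot 10^{6}$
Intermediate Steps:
$- \frac{4264664}{u} - \left(-24\right) \left(-156312\right) = - \frac{4264664}{-4163758} - \left(-24\right) \left(-156312\right) = \left(-4264664\right) \left(- \frac{1}{4163758}\right) - 3751488 = \frac{2132332}{2081879} - 3751488 = - \frac{7810141953620}{2081879}$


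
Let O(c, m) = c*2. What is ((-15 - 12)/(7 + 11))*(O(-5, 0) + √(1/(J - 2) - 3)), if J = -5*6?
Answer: 15 - 3*I*√194/16 ≈ 15.0 - 2.6116*I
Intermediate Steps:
O(c, m) = 2*c
J = -30
((-15 - 12)/(7 + 11))*(O(-5, 0) + √(1/(J - 2) - 3)) = ((-15 - 12)/(7 + 11))*(2*(-5) + √(1/(-30 - 2) - 3)) = (-27/18)*(-10 + √(1/(-32) - 3)) = (-27*1/18)*(-10 + √(-1/32 - 3)) = -3*(-10 + √(-97/32))/2 = -3*(-10 + I*√194/8)/2 = 15 - 3*I*√194/16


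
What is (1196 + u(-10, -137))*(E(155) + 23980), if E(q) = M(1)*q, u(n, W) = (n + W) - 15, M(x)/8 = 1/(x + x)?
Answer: 25436400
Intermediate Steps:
M(x) = 4/x (M(x) = 8/(x + x) = 8/((2*x)) = 8*(1/(2*x)) = 4/x)
u(n, W) = -15 + W + n (u(n, W) = (W + n) - 15 = -15 + W + n)
E(q) = 4*q (E(q) = (4/1)*q = (4*1)*q = 4*q)
(1196 + u(-10, -137))*(E(155) + 23980) = (1196 + (-15 - 137 - 10))*(4*155 + 23980) = (1196 - 162)*(620 + 23980) = 1034*24600 = 25436400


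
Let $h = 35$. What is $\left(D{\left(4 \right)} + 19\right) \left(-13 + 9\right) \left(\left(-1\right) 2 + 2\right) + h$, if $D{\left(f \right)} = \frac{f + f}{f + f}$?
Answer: $35$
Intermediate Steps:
$D{\left(f \right)} = 1$ ($D{\left(f \right)} = \frac{2 f}{2 f} = 2 f \frac{1}{2 f} = 1$)
$\left(D{\left(4 \right)} + 19\right) \left(-13 + 9\right) \left(\left(-1\right) 2 + 2\right) + h = \left(1 + 19\right) \left(-13 + 9\right) \left(\left(-1\right) 2 + 2\right) + 35 = 20 \left(-4\right) \left(-2 + 2\right) + 35 = \left(-80\right) 0 + 35 = 0 + 35 = 35$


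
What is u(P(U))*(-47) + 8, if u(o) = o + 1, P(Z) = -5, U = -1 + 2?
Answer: 196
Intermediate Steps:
U = 1
u(o) = 1 + o
u(P(U))*(-47) + 8 = (1 - 5)*(-47) + 8 = -4*(-47) + 8 = 188 + 8 = 196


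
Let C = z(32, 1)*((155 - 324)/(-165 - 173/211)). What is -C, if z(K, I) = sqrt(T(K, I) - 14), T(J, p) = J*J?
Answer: -35659*sqrt(1010)/34988 ≈ -32.390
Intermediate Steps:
T(J, p) = J**2
z(K, I) = sqrt(-14 + K**2) (z(K, I) = sqrt(K**2 - 14) = sqrt(-14 + K**2))
C = 35659*sqrt(1010)/34988 (C = sqrt(-14 + 32**2)*((155 - 324)/(-165 - 173/211)) = sqrt(-14 + 1024)*(-169/(-165 - 173*1/211)) = sqrt(1010)*(-169/(-165 - 173/211)) = sqrt(1010)*(-169/(-34988/211)) = sqrt(1010)*(-169*(-211/34988)) = sqrt(1010)*(35659/34988) = 35659*sqrt(1010)/34988 ≈ 32.390)
-C = -35659*sqrt(1010)/34988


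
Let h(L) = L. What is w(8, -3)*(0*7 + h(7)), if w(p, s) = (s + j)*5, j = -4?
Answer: -245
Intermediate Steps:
w(p, s) = -20 + 5*s (w(p, s) = (s - 4)*5 = (-4 + s)*5 = -20 + 5*s)
w(8, -3)*(0*7 + h(7)) = (-20 + 5*(-3))*(0*7 + 7) = (-20 - 15)*(0 + 7) = -35*7 = -245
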